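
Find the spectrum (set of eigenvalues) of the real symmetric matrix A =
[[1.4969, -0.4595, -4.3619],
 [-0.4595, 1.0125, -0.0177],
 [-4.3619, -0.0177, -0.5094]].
sigma(A) ≈ {-4, 1, 5}

A is real symmetric, so its spectrum consists of real eigenvalues. Expanding the characteristic polynomial of the displayed matrix gives
  det(λ I - A) = p(λ) = λ^3 + (-2)λ^2 + (-19)λ + (20).
Solving p(λ) = 0 yields eigenvalues ≈ -4, 1, 5. (A is shown rounded to 4 decimals, so these recover the underlying integer eigenvalues to within that precision.)
Verification: the trace of A = 2 equals the sum of eigenvalues 2, and det(A) ≈ -19.9999 matches the eigenvalue product -20.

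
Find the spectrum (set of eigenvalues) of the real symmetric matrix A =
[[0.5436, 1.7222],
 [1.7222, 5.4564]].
sigma(A) ≈ {0, 6}

A is real symmetric, so its spectrum consists of real eigenvalues. Expanding the characteristic polynomial of the displayed matrix gives
  det(λ I - A) = p(λ) = λ^2 + (-6)λ + (0).
Solving p(λ) = 0 yields eigenvalues ≈ 0, 6. (A is shown rounded to 4 decimals, so these recover the underlying integer eigenvalues to within that precision.)
Verification: the trace of A = 6 equals the sum of eigenvalues 6, and det(A) ≈ 0.0001 matches the eigenvalue product 0.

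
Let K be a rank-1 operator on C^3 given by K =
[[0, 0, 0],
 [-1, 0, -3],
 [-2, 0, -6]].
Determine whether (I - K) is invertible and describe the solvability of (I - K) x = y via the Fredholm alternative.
(I - K) is invertible (det(I - K) = 7 ≠ 0), so for every y in C^3 the equation (I - K) x = y has a unique solution.

K has rank 1, so it is an outer product K = u v^T: every row of K is a multiple of one row vector. Reading off the entries, u = (0, 1, 2) and v = (-1, 0, -3) (row i of K equals u_i·v^T). A rank-one matrix u v^T satisfies K u = u (v·u) and kills the (2)-dimensional subspace v^⊥, so its characteristic polynomial is lambda^2 (lambda - v·u) with v·u = tr K = -6. Hence the eigenvalues of I - K are 1 (multiplicity 2) and 1 - (-6) = 7, so det(I - K) = 7. (Direct check: I - K =
[[1, 0, 0],
 [1, 1, 3],
 [2, 0, 7]]
has determinant 7.) The finite-dimensional Fredholm alternative says: either (I - K) is invertible, or ker(I - K) ≠ {0} and then range(I - K) = ker((I - K)^*)^⊥, with dim ker(I - K) = dim ker((I - K)^*). Since det(I - K) ≠ 0, 1 is not an eigenvalue of K and ker(I - K) = {0}, so we are in the first case: for every y there is a unique x = (I - K)^(-1) y. Explicitly, by the Sherman–Morrison formula, (I - u v^T)^(-1) = I + u v^T/(1 - v·u), i.e. (I - K)^(-1) = I + K/(7).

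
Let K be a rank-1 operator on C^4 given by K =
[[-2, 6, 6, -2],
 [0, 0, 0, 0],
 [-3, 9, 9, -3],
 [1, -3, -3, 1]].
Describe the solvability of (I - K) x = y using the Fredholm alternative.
(I - K) is invertible (det(I - K) = -7 ≠ 0), so for every y in C^4 the equation (I - K) x = y has a unique solution.

K has rank 1, so it is an outer product K = u v^T: every row of K is a multiple of one row vector. Reading off the entries, u = (-2, 0, -3, 1) and v = (1, -3, -3, 1) (row i of K equals u_i·v^T). A rank-one matrix u v^T satisfies K u = u (v·u) and kills the (3)-dimensional subspace v^⊥, so its characteristic polynomial is lambda^3 (lambda - v·u) with v·u = tr K = 8. Hence the eigenvalues of I - K are 1 (multiplicity 3) and 1 - (8) = -7, so det(I - K) = -7. (Direct check: I - K =
[[3, -6, -6, 2],
 [0, 1, 0, 0],
 [3, -9, -8, 3],
 [-1, 3, 3, 0]]
has determinant -7.) The finite-dimensional Fredholm alternative says: either (I - K) is invertible, or ker(I - K) ≠ {0} and then range(I - K) = ker((I - K)^*)^⊥, with dim ker(I - K) = dim ker((I - K)^*). Since det(I - K) ≠ 0, 1 is not an eigenvalue of K and ker(I - K) = {0}, so we are in the first case: for every y there is a unique x = (I - K)^(-1) y. Explicitly, by the Sherman–Morrison formula, (I - u v^T)^(-1) = I + u v^T/(1 - v·u), i.e. (I - K)^(-1) = I + K/(-7).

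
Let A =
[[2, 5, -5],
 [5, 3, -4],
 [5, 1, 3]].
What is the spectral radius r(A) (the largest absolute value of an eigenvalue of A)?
r(A) ≈ 6.8221

The eigenvalues of A are the roots of its characteristic polynomial. With M = A (coefficients from the trace, the sum of principal 2x2 minors, and det A):
  p(λ) = det(λ I - M) = λ^3 - 8λ^2 + 25λ + 99.
No integer candidate from the rational root theorem (±divisors of 99) is a root, so the roots are irrational. The cubic discriminant is Δ = -440775 < 0, so there is one real root and a complex-conjugate pair. p(-3) = -75 and p(-2) = 9 have opposite signs, so a root lies in (-3, -2); Newton's method refines it to λ ≈ -2.1271. Dividing out (λ - (-2.1271)) leaves approximately λ^2 - 10.1271λ + 46.5417. For λ^2 - 10.1271λ + 46.5417 the discriminant is -83.608. It is negative, so the remaining roots are the complex-conjugate pair λ ≈ 5.0636 ± 4.5719i. Their product equals the constant term, so |λ|^2 ≈ 46.5417 and |λ| ≈ 6.8221.
Thus the eigenvalues (to 4 decimals) are -2.1271 (modulus 2.1271); 5.0636 ± 4.5719i (modulus 6.8221). The spectral radius is the largest modulus: r(A) ≈ 6.8221. (Cross-check: r(A) ≤ ||A||_2 ≈ 9.9499; equality holds whenever A is normal, though it can also hold for some non-normal A.)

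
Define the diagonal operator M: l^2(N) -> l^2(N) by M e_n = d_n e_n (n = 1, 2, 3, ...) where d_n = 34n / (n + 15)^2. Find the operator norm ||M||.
||M|| = 17/30 (attained at n = 15)

For M diagonal, ||M|| = sup_n |d_n|. Treat f(x) = 34x / (x + 15)^2 for real x > 0. By the quotient rule, f'(x) = 34(15 - x)/(x + 15)^3, which is positive for x < 15 and negative for x > 15. So f has a unique maximum at x = 15, and since 15 is a positive integer, the supremum over n ≥ 1 is attained at n = 15: d_15 = 34·15/(15 + 15)^2 = 34·15/900 = 17/30. Hence ||M|| = 17/30.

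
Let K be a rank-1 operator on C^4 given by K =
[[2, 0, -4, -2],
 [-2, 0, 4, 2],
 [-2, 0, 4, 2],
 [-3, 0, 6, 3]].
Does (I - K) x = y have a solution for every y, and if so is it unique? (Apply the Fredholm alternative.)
(I - K) is invertible (det(I - K) = -8 ≠ 0), so for every y in C^4 the equation (I - K) x = y has a unique solution.

K has rank 1, so it is an outer product K = u v^T: every row of K is a multiple of one row vector. Reading off the entries, u = (-2, 2, 2, 3) and v = (-1, 0, 2, 1) (row i of K equals u_i·v^T). A rank-one matrix u v^T satisfies K u = u (v·u) and kills the (3)-dimensional subspace v^⊥, so its characteristic polynomial is lambda^3 (lambda - v·u) with v·u = tr K = 9. Hence the eigenvalues of I - K are 1 (multiplicity 3) and 1 - (9) = -8, so det(I - K) = -8. (Direct check: I - K =
[[-1, 0, 4, 2],
 [2, 1, -4, -2],
 [2, 0, -3, -2],
 [3, 0, -6, -2]]
has determinant -8.) The finite-dimensional Fredholm alternative says: either (I - K) is invertible, or ker(I - K) ≠ {0} and then range(I - K) = ker((I - K)^*)^⊥, with dim ker(I - K) = dim ker((I - K)^*). Since det(I - K) ≠ 0, 1 is not an eigenvalue of K and ker(I - K) = {0}, so we are in the first case: for every y there is a unique x = (I - K)^(-1) y. Explicitly, by the Sherman–Morrison formula, (I - u v^T)^(-1) = I + u v^T/(1 - v·u), i.e. (I - K)^(-1) = I + K/(-8).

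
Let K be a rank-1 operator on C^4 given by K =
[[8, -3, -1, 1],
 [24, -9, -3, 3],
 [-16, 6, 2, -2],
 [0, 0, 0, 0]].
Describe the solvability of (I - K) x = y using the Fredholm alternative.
(I - K) is singular (det(I - K) = 0, i.e. 1 ∈ sigma(K)). (I - K) x = y is solvable iff y ⊥ ker((I - K)^*) = span{(8, -3, -1, 1)}, i.e. iff 8y_1 - 3y_2 - y_3 + y_4 = 0. When solvable, the solutions are x = y + c·(1, 3, -2, 0), c arbitrary (ker(I - K) = span{(1, 3, -2, 0)}, dimension 1).

K has rank 1, so it is an outer product K = u v^T: every row of K is a multiple of one row vector. Reading off the entries, u = (1, 3, -2, 0) and v = (8, -3, -1, 1) (row i of K equals u_i·v^T). A rank-one matrix u v^T satisfies K u = u (v·u) and kills the (3)-dimensional subspace v^⊥, so its characteristic polynomial is lambda^3 (lambda - v·u) with v·u = tr K = 1. Hence the eigenvalues of I - K are 1 (multiplicity 3) and 1 - (1) = 0, so det(I - K) = 0. (Direct check: I - K =
[[-7, 3, 1, -1],
 [-24, 10, 3, -3],
 [16, -6, -1, 2],
 [0, 0, 0, 1]]
has determinant 0.) So 1 is an eigenvalue of K and (I - K) is not invertible. The finite-dimensional Fredholm alternative says: either (I - K) is invertible, or ker(I - K) ≠ {0} and then range(I - K) = ker((I - K)^*)^⊥, with dim ker(I - K) = dim ker((I - K)^*). We are in the second case, so we need both kernels. Kernel of I - K: (I - K) u = u - u (v·u) = u - u = 0, so ker(I - K) = span{u} = span{(1, 3, -2, 0)} (it is exactly 1-dimensional because rank(I - K) = 3). Kernel of the adjoint: K is real, so (I - K)^* = I - K^T = I - v u^T, and (I - v u^T) v = v - v (u·v) = 0; hence ker((I - K)^*) = span{v} = span{(8, -3, -1, 1)}. Therefore (I - K) x = y is solvable iff <y, v> = 0, i.e. iff 8y_1 - 3y_2 - y_3 + y_4 = 0. When this holds, K y = u (v·y) = 0, so (I - K) y = y and x = y is a particular solution; the full solution set is the line x = y + c·u = y + c·(1, 3, -2, 0), c ∈ C.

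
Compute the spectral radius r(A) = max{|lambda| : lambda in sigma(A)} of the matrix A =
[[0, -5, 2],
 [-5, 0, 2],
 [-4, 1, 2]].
r(A) = 5

The eigenvalues of A are the roots of its characteristic polynomial. With M = A (coefficients from the trace, the sum of principal 2x2 minors, and det A):
  p(λ) = det(λ I - M) = λ^3 - 2λ^2 - 19λ + 20.
By the rational root theorem any rational root is an integer divisor of 20. Testing λ = 5: p(5) = 125 - 50 - 95 + 20 = 0, so λ = 5 is a root. Dividing out (λ - 5) leaves p(λ) = (λ - 5)(λ^2 + 3λ - 4). For λ^2 + 3λ - 4 the discriminant is 25. It is a perfect square (5^2), so the roots are rational: λ = (-3 ± 5)/2 = 1, -4.
Thus the eigenvalues (to 4 decimals) are 1 (modulus 1); -4 (modulus 4); 5 (modulus 5). The spectral radius is the largest modulus: r(A) = 5. (Cross-check: r(A) ≤ ||A||_2 ≈ 7.0438; equality holds whenever A is normal, though it can also hold for some non-normal A.)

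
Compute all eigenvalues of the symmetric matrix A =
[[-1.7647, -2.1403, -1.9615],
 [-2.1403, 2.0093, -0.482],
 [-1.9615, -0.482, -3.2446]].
sigma(A) ≈ {-5, -1, 3}

A is real symmetric, so its spectrum consists of real eigenvalues. Expanding the characteristic polynomial of the displayed matrix gives
  det(λ I - A) = p(λ) = λ^3 + (3)λ^2 + (-13)λ + (-15).
Solving p(λ) = 0 yields eigenvalues ≈ -5, -1, 3. (A is shown rounded to 4 decimals, so these recover the underlying integer eigenvalues to within that precision.)
Verification: the trace of A = -3 equals the sum of eigenvalues -3, and det(A) ≈ 15.0000 matches the eigenvalue product 15.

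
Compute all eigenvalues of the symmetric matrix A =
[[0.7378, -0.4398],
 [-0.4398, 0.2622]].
sigma(A) ≈ {0, 1}

A is real symmetric, so its spectrum consists of real eigenvalues. Expanding the characteristic polynomial of the displayed matrix gives
  det(λ I - A) = p(λ) = λ^2 + (-1)λ + (0).
Solving p(λ) = 0 yields eigenvalues ≈ 0, 1. (A is shown rounded to 4 decimals, so these recover the underlying integer eigenvalues to within that precision.)
Verification: the trace of A = 1 equals the sum of eigenvalues 1, and det(A) ≈ 0.0000 matches the eigenvalue product 0.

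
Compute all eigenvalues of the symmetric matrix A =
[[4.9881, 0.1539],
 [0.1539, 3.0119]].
sigma(A) ≈ {3, 5}

A is real symmetric, so its spectrum consists of real eigenvalues. Expanding the characteristic polynomial of the displayed matrix gives
  det(λ I - A) = p(λ) = λ^2 + (-8)λ + (15).
Solving p(λ) = 0 yields eigenvalues ≈ 3, 5. (A is shown rounded to 4 decimals, so these recover the underlying integer eigenvalues to within that precision.)
Verification: the trace of A = 8 equals the sum of eigenvalues 8, and det(A) ≈ 15.0000 matches the eigenvalue product 15.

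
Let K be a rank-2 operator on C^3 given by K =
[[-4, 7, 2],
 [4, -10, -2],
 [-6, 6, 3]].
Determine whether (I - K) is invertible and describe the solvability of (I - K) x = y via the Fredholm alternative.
(I - K) is invertible (det(I - K) = 6 ≠ 0), so for every y in C^3 the equation (I - K) x = y has a unique solution.

K has rank 2 and factors as K = U V^T = u1 v1^T + u2 v2^T with u1 = (-1, 2, 0), v1 = (0, -3, 0), u2 = (-2, 2, -3), v2 = (2, -2, -1) (multiplying out reproduces the displayed K). The nonzero eigenvalues of U V^T coincide with those of the 2 x 2 matrix G = V^T U = [[v1·u1, v1·u2], [v2·u1, v2·u2]] = [[-6, -6], [-6, -5]], and by the Sylvester determinant identity det(I_3 - U V^T) = det(I_2 - V^T U) = det([[7, 6], [6, 6]]) = (7)(6) - (6)(6) = 6. (Direct check: I - K =
[[5, -7, -2],
 [-4, 11, 2],
 [6, -6, -2]]
has determinant 6.) The finite-dimensional Fredholm alternative says: either (I - K) is invertible, or ker(I - K) ≠ {0} and then range(I - K) = ker((I - K)^*)^⊥, with dim ker(I - K) = dim ker((I - K)^*). Since det(I - K) ≠ 0, 1 is not an eigenvalue of K and ker(I - K) = {0}, so we are in the first case: for every y there is a unique x = (I - K)^(-1) y. (Explicitly, by the Woodbury identity, (I - U V^T)^(-1) = I + U (I_2 - G)^(-1) V^T.)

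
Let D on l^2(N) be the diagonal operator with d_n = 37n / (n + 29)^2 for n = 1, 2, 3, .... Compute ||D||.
||D|| = 37/116 (attained at n = 29)

For D diagonal, ||D|| = sup_n |d_n|. Treat f(x) = 37x / (x + 29)^2 for real x > 0. By the quotient rule, f'(x) = 37(29 - x)/(x + 29)^3, which is positive for x < 29 and negative for x > 29. So f has a unique maximum at x = 29, and since 29 is a positive integer, the supremum over n ≥ 1 is attained at n = 29: d_29 = 37·29/(29 + 29)^2 = 37·29/3364 = 37/116. Hence ||D|| = 37/116.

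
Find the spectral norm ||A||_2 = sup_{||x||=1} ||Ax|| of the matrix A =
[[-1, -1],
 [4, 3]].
||A||_2 = sqrt((27 + sqrt(725))/2) ≈ 5.1926 (= sqrt(largest eigenvalue of A^T A))

||A||_2 = sigma_max(A) = sqrt(lambda_max(A^T A)). Form the symmetric matrix M = A^T A =
[[17, 13],
 [13, 10]].
Its characteristic polynomial (trace, determinant of M give the coefficients) is
  p(λ) = det(λ I - M) = λ^2 - 27λ + 1.
For λ^2 - 27λ + 1 the discriminant is 725. It is nonnegative but not a perfect square, so the roots are real and irrational: λ = (27 ± sqrt(725))/2 ≈ 26.9629, 0.0371.
So the eigenvalues of A^T A are ≈ 0.0371, 26.9629 (all ≥ 0, as they must be for A^T A). The largest is λ_max = (27 + sqrt(725))/2 ≈ 26.9629, hence ||A||_2 = sqrt(λ_max) = sqrt((27 + sqrt(725))/2) ≈ 5.1926.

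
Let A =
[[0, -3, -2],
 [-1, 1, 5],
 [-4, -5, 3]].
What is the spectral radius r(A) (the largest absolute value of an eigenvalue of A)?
r(A) ≈ 3.639

The eigenvalues of A are the roots of its characteristic polynomial. With M = A (coefficients from the trace, the sum of principal 2x2 minors, and det A):
  p(λ) = det(λ I - M) = λ^3 - 4λ^2 + 17λ - 33.
No integer candidate from the rational root theorem (±divisors of 33) is a root, so the roots are irrational. The cubic discriminant is Δ = -12487 < 0, so there is one real root and a complex-conjugate pair. p(2) = -7 and p(3) = 9 have opposite signs, so a root lies in (2, 3); Newton's method refines it to λ ≈ 2.492. Dividing out (λ - (2.492)) leaves approximately λ^2 - 1.508λ + 13.2421. For λ^2 - 1.508λ + 13.2421 the discriminant is -50.6945. It is negative, so the remaining roots are the complex-conjugate pair λ ≈ 0.754 ± 3.56i. Their product equals the constant term, so |λ|^2 ≈ 13.2421 and |λ| ≈ 3.639.
Thus the eigenvalues (to 4 decimals) are 2.492 (modulus 2.492); 0.754 ± 3.56i (modulus 3.639). The spectral radius is the largest modulus: r(A) ≈ 3.639. (Cross-check: r(A) ≤ ||A||_2 ≈ 7.5364; equality holds whenever A is normal, though it can also hold for some non-normal A.)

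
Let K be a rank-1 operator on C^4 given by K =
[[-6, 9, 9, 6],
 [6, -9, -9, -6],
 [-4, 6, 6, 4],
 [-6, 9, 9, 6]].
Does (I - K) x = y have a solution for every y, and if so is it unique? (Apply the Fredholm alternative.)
(I - K) is invertible (det(I - K) = 4 ≠ 0), so for every y in C^4 the equation (I - K) x = y has a unique solution.

K has rank 1, so it is an outer product K = u v^T: every row of K is a multiple of one row vector. Reading off the entries, u = (-3, 3, -2, -3) and v = (2, -3, -3, -2) (row i of K equals u_i·v^T). A rank-one matrix u v^T satisfies K u = u (v·u) and kills the (3)-dimensional subspace v^⊥, so its characteristic polynomial is lambda^3 (lambda - v·u) with v·u = tr K = -3. Hence the eigenvalues of I - K are 1 (multiplicity 3) and 1 - (-3) = 4, so det(I - K) = 4. (Direct check: I - K =
[[7, -9, -9, -6],
 [-6, 10, 9, 6],
 [4, -6, -5, -4],
 [6, -9, -9, -5]]
has determinant 4.) The finite-dimensional Fredholm alternative says: either (I - K) is invertible, or ker(I - K) ≠ {0} and then range(I - K) = ker((I - K)^*)^⊥, with dim ker(I - K) = dim ker((I - K)^*). Since det(I - K) ≠ 0, 1 is not an eigenvalue of K and ker(I - K) = {0}, so we are in the first case: for every y there is a unique x = (I - K)^(-1) y. Explicitly, by the Sherman–Morrison formula, (I - u v^T)^(-1) = I + u v^T/(1 - v·u), i.e. (I - K)^(-1) = I + K/(4).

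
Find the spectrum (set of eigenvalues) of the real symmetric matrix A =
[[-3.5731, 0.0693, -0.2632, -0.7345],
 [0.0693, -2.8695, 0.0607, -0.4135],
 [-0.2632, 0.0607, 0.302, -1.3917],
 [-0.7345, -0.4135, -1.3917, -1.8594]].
sigma(A) ≈ {-4, -3, -2, 1}

A is real symmetric, so its spectrum consists of real eigenvalues. Expanding the characteristic polynomial of the displayed matrix gives
  det(λ I - A) = p(λ) = λ^4 + (8)λ^3 + (17)λ^2 + (-2)λ + (-23.9987).
Solving p(λ) = 0 yields eigenvalues ≈ -4, -3, -2, 1. (A is shown rounded to 4 decimals, so these recover the underlying integer eigenvalues to within that precision.)
Verification: the trace of A = -8 equals the sum of eigenvalues -8, and det(A) ≈ -23.9987 matches the eigenvalue product -24.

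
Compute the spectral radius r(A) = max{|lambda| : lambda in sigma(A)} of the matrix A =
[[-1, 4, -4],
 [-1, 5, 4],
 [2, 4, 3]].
r(A) ≈ 8.1519

The eigenvalues of A are the roots of its characteristic polynomial. With M = A (coefficients from the trace, the sum of principal 2x2 minors, and det A):
  p(λ) = det(λ I - M) = λ^3 - 7λ^2 + 3λ - 101.
No integer candidate from the rational root theorem (±divisors of 101) is a root, so the roots are irrational. The cubic discriminant is Δ = -375488 < 0, so there is one real root and a complex-conjugate pair. p(8) = -13 and p(9) = 88 have opposite signs, so a root lies in (8, 9); Newton's method refines it to λ ≈ 8.1519. Dividing out (λ - (8.1519)) leaves approximately λ^2 + 1.1519λ + 12.3898. For λ^2 + 1.1519λ + 12.3898 the discriminant is -48.2325. It is negative, so the remaining roots are the complex-conjugate pair λ ≈ -0.5759 ± 3.4725i. Their product equals the constant term, so |λ|^2 ≈ 12.3898 and |λ| ≈ 3.5199.
Thus the eigenvalues (to 4 decimals) are 8.1519 (modulus 8.1519); -0.5759 ± 3.4725i (modulus 3.5199). The spectral radius is the largest modulus: r(A) ≈ 8.1519. (Cross-check: r(A) ≤ ||A||_2 ≈ 8.1839; equality holds whenever A is normal, though it can also hold for some non-normal A.)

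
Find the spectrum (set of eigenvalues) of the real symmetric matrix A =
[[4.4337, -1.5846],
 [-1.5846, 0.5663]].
sigma(A) ≈ {0, 5}

A is real symmetric, so its spectrum consists of real eigenvalues. Expanding the characteristic polynomial of the displayed matrix gives
  det(λ I - A) = p(λ) = λ^2 + (-5)λ + (0).
Solving p(λ) = 0 yields eigenvalues ≈ 0, 5. (A is shown rounded to 4 decimals, so these recover the underlying integer eigenvalues to within that precision.)
Verification: the trace of A = 5 equals the sum of eigenvalues 5, and det(A) ≈ -0.0002 matches the eigenvalue product 0.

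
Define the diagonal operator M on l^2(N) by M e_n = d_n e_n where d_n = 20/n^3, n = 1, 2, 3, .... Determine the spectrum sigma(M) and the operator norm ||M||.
sigma(M) = {20/n^3 : n ≥ 1} ∪ {0}; ||M|| = 20

A bounded diagonal operator on l^2 with diagonal entries d_n has spectrum equal to the closure of {d_n : n ≥ 1}: every d_n is an eigenvalue (with eigenvector e_n), so {d_n} ⊂ sigma(M); the spectrum is closed, so its closure is too; and for lambda not in the closure, (M - lambda I) has bounded inverse (the diagonal entries 1/(d_n - lambda) are bounded). For our sequence d_n = 20/n^3, n = 1, 2, 3, ...:
  - {d_n} = {20/n^3 : n ≥ 1}; the only limit point is 0
  - closure = {20/n^3 : n ≥ 1} ∪ {0}
For the norm: a diagonal operator has ||M|| = sup_n |d_n|. Here d_n = 20/n^3 is positive and decreasing, so sup_n |d_n| = d_1 = 20. So ||M|| = 20.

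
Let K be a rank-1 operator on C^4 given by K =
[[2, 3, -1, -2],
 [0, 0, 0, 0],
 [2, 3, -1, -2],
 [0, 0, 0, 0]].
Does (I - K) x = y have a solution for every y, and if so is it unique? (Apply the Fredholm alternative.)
(I - K) is singular (det(I - K) = 0, i.e. 1 ∈ sigma(K)). (I - K) x = y is solvable iff y ⊥ ker((I - K)^*) = span{(2, 3, -1, -2)}, i.e. iff 2y_1 + 3y_2 - y_3 - 2y_4 = 0. When solvable, the solutions are x = y + c·(1, 0, 1, 0), c arbitrary (ker(I - K) = span{(1, 0, 1, 0)}, dimension 1).

K has rank 1, so it is an outer product K = u v^T: every row of K is a multiple of one row vector. Reading off the entries, u = (1, 0, 1, 0) and v = (2, 3, -1, -2) (row i of K equals u_i·v^T). A rank-one matrix u v^T satisfies K u = u (v·u) and kills the (3)-dimensional subspace v^⊥, so its characteristic polynomial is lambda^3 (lambda - v·u) with v·u = tr K = 1. Hence the eigenvalues of I - K are 1 (multiplicity 3) and 1 - (1) = 0, so det(I - K) = 0. (Direct check: I - K =
[[-1, -3, 1, 2],
 [0, 1, 0, 0],
 [-2, -3, 2, 2],
 [0, 0, 0, 1]]
has determinant 0.) So 1 is an eigenvalue of K and (I - K) is not invertible. The finite-dimensional Fredholm alternative says: either (I - K) is invertible, or ker(I - K) ≠ {0} and then range(I - K) = ker((I - K)^*)^⊥, with dim ker(I - K) = dim ker((I - K)^*). We are in the second case, so we need both kernels. Kernel of I - K: (I - K) u = u - u (v·u) = u - u = 0, so ker(I - K) = span{u} = span{(1, 0, 1, 0)} (it is exactly 1-dimensional because rank(I - K) = 3). Kernel of the adjoint: K is real, so (I - K)^* = I - K^T = I - v u^T, and (I - v u^T) v = v - v (u·v) = 0; hence ker((I - K)^*) = span{v} = span{(2, 3, -1, -2)}. Therefore (I - K) x = y is solvable iff <y, v> = 0, i.e. iff 2y_1 + 3y_2 - y_3 - 2y_4 = 0. When this holds, K y = u (v·y) = 0, so (I - K) y = y and x = y is a particular solution; the full solution set is the line x = y + c·u = y + c·(1, 0, 1, 0), c ∈ C.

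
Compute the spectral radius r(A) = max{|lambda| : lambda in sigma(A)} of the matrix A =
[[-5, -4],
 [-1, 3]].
r(A) = (2 + sqrt(80))/2 ≈ 5.4721

The eigenvalues of A are the roots of its characteristic polynomial. With M = A (coefficients from the trace and determinant):
  p(λ) = det(λ I - M) = λ^2 + 2λ - 19.
For λ^2 + 2λ - 19 the discriminant is 80. It is nonnegative but not a perfect square, so the roots are real and irrational: λ = (-2 ± sqrt(80))/2 ≈ 3.4721, -5.4721.
Thus the eigenvalues (to 4 decimals) are 3.4721 (modulus 3.4721); -5.4721 (modulus 5.4721). The spectral radius is the largest modulus: r(A) = (2 + sqrt(80))/2 ≈ 5.4721. (Cross-check: r(A) ≤ ||A||_2 ≈ 6.5198; equality holds whenever A is normal, though it can also hold for some non-normal A.)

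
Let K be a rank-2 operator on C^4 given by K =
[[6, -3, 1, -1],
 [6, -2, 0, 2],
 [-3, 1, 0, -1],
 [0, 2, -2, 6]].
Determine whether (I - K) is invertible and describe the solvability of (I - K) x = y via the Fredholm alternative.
(I - K) is invertible (det(I - K) = 18 ≠ 0), so for every y in C^4 the equation (I - K) x = y has a unique solution.

K has rank 2 and factors as K = U V^T = u1 v1^T + u2 v2^T with u1 = (-1, 0, 0, 2), v1 = (0, 1, -1, 3), u2 = (-2, -2, 1, 0), v2 = (-3, 1, 0, -1) (multiplying out reproduces the displayed K). The nonzero eigenvalues of U V^T coincide with those of the 2 x 2 matrix G = V^T U = [[v1·u1, v1·u2], [v2·u1, v2·u2]] = [[6, -3], [1, 4]], and by the Sylvester determinant identity det(I_4 - U V^T) = det(I_2 - V^T U) = det([[-5, 3], [-1, -3]]) = (-5)(-3) - (3)(-1) = 18. (Direct check: I - K =
[[-5, 3, -1, 1],
 [-6, 3, 0, -2],
 [3, -1, 1, 1],
 [0, -2, 2, -5]]
has determinant 18.) The finite-dimensional Fredholm alternative says: either (I - K) is invertible, or ker(I - K) ≠ {0} and then range(I - K) = ker((I - K)^*)^⊥, with dim ker(I - K) = dim ker((I - K)^*). Since det(I - K) ≠ 0, 1 is not an eigenvalue of K and ker(I - K) = {0}, so we are in the first case: for every y there is a unique x = (I - K)^(-1) y. (Explicitly, by the Woodbury identity, (I - U V^T)^(-1) = I + U (I_2 - G)^(-1) V^T.)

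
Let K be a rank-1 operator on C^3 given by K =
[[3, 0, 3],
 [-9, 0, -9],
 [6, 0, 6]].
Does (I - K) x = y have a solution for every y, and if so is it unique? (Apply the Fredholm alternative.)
(I - K) is invertible (det(I - K) = -8 ≠ 0), so for every y in C^3 the equation (I - K) x = y has a unique solution.

K has rank 1, so it is an outer product K = u v^T: every row of K is a multiple of one row vector. Reading off the entries, u = (-1, 3, -2) and v = (-3, 0, -3) (row i of K equals u_i·v^T). A rank-one matrix u v^T satisfies K u = u (v·u) and kills the (2)-dimensional subspace v^⊥, so its characteristic polynomial is lambda^2 (lambda - v·u) with v·u = tr K = 9. Hence the eigenvalues of I - K are 1 (multiplicity 2) and 1 - (9) = -8, so det(I - K) = -8. (Direct check: I - K =
[[-2, 0, -3],
 [9, 1, 9],
 [-6, 0, -5]]
has determinant -8.) The finite-dimensional Fredholm alternative says: either (I - K) is invertible, or ker(I - K) ≠ {0} and then range(I - K) = ker((I - K)^*)^⊥, with dim ker(I - K) = dim ker((I - K)^*). Since det(I - K) ≠ 0, 1 is not an eigenvalue of K and ker(I - K) = {0}, so we are in the first case: for every y there is a unique x = (I - K)^(-1) y. Explicitly, by the Sherman–Morrison formula, (I - u v^T)^(-1) = I + u v^T/(1 - v·u), i.e. (I - K)^(-1) = I + K/(-8).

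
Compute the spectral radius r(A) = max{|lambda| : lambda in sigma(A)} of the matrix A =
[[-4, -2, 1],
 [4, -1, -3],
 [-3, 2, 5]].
r(A) ≈ 3.3091

The eigenvalues of A are the roots of its characteristic polynomial. With M = A (coefficients from the trace, the sum of principal 2x2 minors, and det A):
  p(λ) = det(λ I - M) = λ^3 - 4λ - 23.
No integer candidate from the rational root theorem (±divisors of 23) is a root, so the roots are irrational. The cubic discriminant is Δ = -14027 < 0, so there is one real root and a complex-conjugate pair. p(3) = -8 and p(4) = 25 have opposite signs, so a root lies in (3, 4); Newton's method refines it to λ ≈ 3.3091. Dividing out (λ - (3.3091)) leaves approximately λ^2 + 3.3091λ + 6.9504. For λ^2 + 3.3091λ + 6.9504 the discriminant is -16.8513. It is negative, so the remaining roots are the complex-conjugate pair λ ≈ -1.6546 ± 2.0525i. Their product equals the constant term, so |λ|^2 ≈ 6.9504 and |λ| ≈ 2.6364.
Thus the eigenvalues (to 4 decimals) are 3.3091 (modulus 3.3091); -1.6546 ± 2.0525i (modulus 2.6364). The spectral radius is the largest modulus: r(A) ≈ 3.3091. (Cross-check: r(A) ≤ ||A||_2 ≈ 8.393; equality holds whenever A is normal, though it can also hold for some non-normal A.)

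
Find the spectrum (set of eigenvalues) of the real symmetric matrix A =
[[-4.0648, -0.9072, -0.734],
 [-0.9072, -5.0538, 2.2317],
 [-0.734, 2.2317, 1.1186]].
sigma(A) ≈ {-6, -4, 2}

A is real symmetric, so its spectrum consists of real eigenvalues. Expanding the characteristic polynomial of the displayed matrix gives
  det(λ I - A) = p(λ) = λ^3 + (8)λ^2 + (4)λ + (-47.998).
Solving p(λ) = 0 yields eigenvalues ≈ -6, -4, 2. (A is shown rounded to 4 decimals, so these recover the underlying integer eigenvalues to within that precision.)
Verification: the trace of A = -8 equals the sum of eigenvalues -8, and det(A) ≈ 47.9980 matches the eigenvalue product 48.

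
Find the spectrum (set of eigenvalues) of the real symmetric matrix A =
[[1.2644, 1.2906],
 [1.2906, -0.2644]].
sigma(A) ≈ {-1, 2}

A is real symmetric, so its spectrum consists of real eigenvalues. Expanding the characteristic polynomial of the displayed matrix gives
  det(λ I - A) = p(λ) = λ^2 + (-1)λ + (-2).
Solving p(λ) = 0 yields eigenvalues ≈ -1, 2. (A is shown rounded to 4 decimals, so these recover the underlying integer eigenvalues to within that precision.)
Verification: the trace of A = 1 equals the sum of eigenvalues 1, and det(A) ≈ -2.0000 matches the eigenvalue product -2.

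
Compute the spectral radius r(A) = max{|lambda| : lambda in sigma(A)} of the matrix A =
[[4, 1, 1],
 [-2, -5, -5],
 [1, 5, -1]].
r(A) ≈ 5.3567

The eigenvalues of A are the roots of its characteristic polynomial. With M = A (coefficients from the trace, the sum of principal 2x2 minors, and det A):
  p(λ) = det(λ I - M) = λ^3 + 2λ^2 + 7λ - 108.
No integer candidate from the rational root theorem (±divisors of 108) is a root, so the roots are irrational. The cubic discriminant is Δ = -339864 < 0, so there is one real root and a complex-conjugate pair. p(3) = -42 and p(4) = 16 have opposite signs, so a root lies in (3, 4); Newton's method refines it to λ ≈ 3.7638. Dividing out (λ - (3.7638)) leaves approximately λ^2 + 5.7638λ + 28.6941. For λ^2 + 5.7638λ + 28.6941 the discriminant is -81.5547. It is negative, so the remaining roots are the complex-conjugate pair λ ≈ -2.8819 ± 4.5154i. Their product equals the constant term, so |λ|^2 ≈ 28.6941 and |λ| ≈ 5.3567.
Thus the eigenvalues (to 4 decimals) are 3.7638 (modulus 3.7638); -2.8819 ± 4.5154i (modulus 5.3567). The spectral radius is the largest modulus: r(A) ≈ 5.3567. (Cross-check: r(A) ≤ ||A||_2 ≈ 8.5603; equality holds whenever A is normal, though it can also hold for some non-normal A.)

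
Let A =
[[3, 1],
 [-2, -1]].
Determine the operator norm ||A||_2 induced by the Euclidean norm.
||A||_2 = sqrt((15 + sqrt(221))/2) ≈ 3.8643 (= sqrt(largest eigenvalue of A^T A))

||A||_2 = sigma_max(A) = sqrt(lambda_max(A^T A)). Form the symmetric matrix M = A^T A =
[[13, 5],
 [5, 2]].
Its characteristic polynomial (trace, determinant of M give the coefficients) is
  p(λ) = det(λ I - M) = λ^2 - 15λ + 1.
For λ^2 - 15λ + 1 the discriminant is 221. It is nonnegative but not a perfect square, so the roots are real and irrational: λ = (15 ± sqrt(221))/2 ≈ 14.933, 0.067.
So the eigenvalues of A^T A are ≈ 0.067, 14.933 (all ≥ 0, as they must be for A^T A). The largest is λ_max = (15 + sqrt(221))/2 ≈ 14.933, hence ||A||_2 = sqrt(λ_max) = sqrt((15 + sqrt(221))/2) ≈ 3.8643.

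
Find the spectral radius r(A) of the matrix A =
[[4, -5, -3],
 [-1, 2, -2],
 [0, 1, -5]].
r(A) ≈ 5.4514

The eigenvalues of A are the roots of its characteristic polynomial. With M = A (coefficients from the trace, the sum of principal 2x2 minors, and det A):
  p(λ) = det(λ I - M) = λ^3 - λ^2 - 25λ + 4.
No integer candidate from the rational root theorem (±divisors of 4) is a root, so the roots are irrational. The cubic discriminant is Δ = 64509 > 0, so there are three distinct real roots. p(-5) = -21 and p(-4) = 24 have opposite signs, so a root lies in (-5, -4); Newton's method refines it to λ ≈ -4.6105. p(0) = 4 and p(1) = -21 have opposite signs, so a root lies in (0, 1); Newton's method refines it to λ ≈ 0.1591. p(5) = -21 and p(6) = 34 have opposite signs, so a root lies in (5, 6); Newton's method refines it to λ ≈ 5.4514. Check (Vieta): the three roots sum to 1, matching tr M = 1.
Thus the eigenvalues (to 4 decimals) are -4.6105 (modulus 4.6105); 0.1591 (modulus 0.1591); 5.4514 (modulus 5.4514). The spectral radius is the largest modulus: r(A) ≈ 5.4514. (Cross-check: r(A) ≤ ||A||_2 ≈ 7.3434; equality holds whenever A is normal, though it can also hold for some non-normal A.)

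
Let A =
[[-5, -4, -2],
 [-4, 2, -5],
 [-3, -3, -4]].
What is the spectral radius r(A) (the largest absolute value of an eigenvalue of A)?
r(A) ≈ 9.7219

The eigenvalues of A are the roots of its characteristic polynomial. With M = A (coefficients from the trace, the sum of principal 2x2 minors, and det A):
  p(λ) = det(λ I - M) = λ^3 + 7λ^2 - 35λ - 83.
No integer candidate from the rational root theorem (±divisors of 83) is a root, so the roots are irrational. The cubic discriminant is Δ = 525428 > 0, so there are three distinct real roots. p(-10) = -33 and p(-9) = 70 have opposite signs, so a root lies in (-10, -9); Newton's method refines it to λ ≈ -9.7219. p(-2) = 7 and p(-1) = -42 have opposite signs, so a root lies in (-2, -1); Newton's method refines it to λ ≈ -1.8623. p(4) = -47 and p(5) = 42 have opposite signs, so a root lies in (4, 5); Newton's method refines it to λ ≈ 4.5843. Check (Vieta): the three roots sum to -7, matching tr M = -7.
Thus the eigenvalues (to 4 decimals) are -9.7219 (modulus 9.7219); -1.8623 (modulus 1.8623); 4.5843 (modulus 4.5843). The spectral radius is the largest modulus: r(A) ≈ 9.7219. (Cross-check: r(A) ≤ ||A||_2 ≈ 9.8417; equality holds whenever A is normal, though it can also hold for some non-normal A.)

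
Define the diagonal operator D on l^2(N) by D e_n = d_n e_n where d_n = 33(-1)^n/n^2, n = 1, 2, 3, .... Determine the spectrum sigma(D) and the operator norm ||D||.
sigma(D) = {33(-1)^n/n^2 : n ≥ 1} ∪ {0}; ||D|| = 33

A bounded diagonal operator on l^2 with diagonal entries d_n has spectrum equal to the closure of {d_n : n ≥ 1}: every d_n is an eigenvalue (with eigenvector e_n), so {d_n} ⊂ sigma(D); the spectrum is closed, so its closure is too; and for lambda not in the closure, (D - lambda I) has bounded inverse (the diagonal entries 1/(d_n - lambda) are bounded). For our sequence d_n = 33(-1)^n/n^2, n = 1, 2, 3, ...:
  - {d_n} = {33(-1)^n/n^2 : n ≥ 1}; the only limit point is 0
  - closure = {33(-1)^n/n^2 : n ≥ 1} ∪ {0}
For the norm: a diagonal operator has ||D|| = sup_n |d_n|. Here |d_n| = 33/n^2 is decreasing, so sup_n |d_n| = |d_1| = 33. So ||D|| = 33.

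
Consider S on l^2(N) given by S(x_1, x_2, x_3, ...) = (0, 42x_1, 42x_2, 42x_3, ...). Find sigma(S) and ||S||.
sigma(S) = closed disk {z in C : |z| ≤ 42}; ||S|| = 42

Note S = 42·U where U is the unit right shift (U x)_k = x_{k-1} (with x_0 := 0); so ||S|| = 42||U|| and sigma(S) = 42·sigma(U). ||S x||^2 = sum_{k≥1} |42x_k|^2 = 1764||x||^2, so ||S|| = 42 and sigma(S) ⊂ {|z| ≤ 42}. For any |lambda| < 42, the equation (S - lambda I) x = 0 forces x_1 = 0, then 42x_k = lambda x_{k+1} ⇒ x = 0, so S has no eigenvalues. But (S - lambda I) is not surjective for |lambda| < 42: solving (S - lambda I) x = e_1 would require x_n proportional to (lambda/42)^(-n), which is not in l^2. So every |lambda| < 42 lies in the residual spectrum. The boundary |lambda| = 42 is in the approximate point spectrum (the spectrum is closed). Hence sigma(S) is the closed disk of radius 42.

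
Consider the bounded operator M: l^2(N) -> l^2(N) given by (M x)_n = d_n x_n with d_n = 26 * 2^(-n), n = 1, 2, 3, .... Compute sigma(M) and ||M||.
sigma(M) = {26 * 2^(-n) : n ≥ 1} ∪ {0}; ||M|| = 13

A bounded diagonal operator on l^2 with diagonal entries d_n has spectrum equal to the closure of {d_n : n ≥ 1}: every d_n is an eigenvalue (with eigenvector e_n), so {d_n} ⊂ sigma(M); the spectrum is closed, so its closure is too; and for lambda not in the closure, (M - lambda I) has bounded inverse (the diagonal entries 1/(d_n - lambda) are bounded). For our sequence d_n = 26 * 2^(-n), n = 1, 2, 3, ...:
  - {d_n} = {26 * 2^(-n) : n ≥ 1}; the only limit point is 0
  - closure = {26 * 2^(-n) : n ≥ 1} ∪ {0}
For the norm: a diagonal operator has ||M|| = sup_n |d_n|. Here d_n = 26 * 2^(-n) is positive and decreasing, so sup_n |d_n| = d_1 = 26/2 = 13. So ||M|| = 13.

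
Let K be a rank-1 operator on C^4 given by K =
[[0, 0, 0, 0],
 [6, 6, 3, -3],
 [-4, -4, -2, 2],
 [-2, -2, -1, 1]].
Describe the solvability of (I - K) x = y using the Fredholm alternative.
(I - K) is invertible (det(I - K) = -4 ≠ 0), so for every y in C^4 the equation (I - K) x = y has a unique solution.

K has rank 1, so it is an outer product K = u v^T: every row of K is a multiple of one row vector. Reading off the entries, u = (0, 3, -2, -1) and v = (2, 2, 1, -1) (row i of K equals u_i·v^T). A rank-one matrix u v^T satisfies K u = u (v·u) and kills the (3)-dimensional subspace v^⊥, so its characteristic polynomial is lambda^3 (lambda - v·u) with v·u = tr K = 5. Hence the eigenvalues of I - K are 1 (multiplicity 3) and 1 - (5) = -4, so det(I - K) = -4. (Direct check: I - K =
[[1, 0, 0, 0],
 [-6, -5, -3, 3],
 [4, 4, 3, -2],
 [2, 2, 1, 0]]
has determinant -4.) The finite-dimensional Fredholm alternative says: either (I - K) is invertible, or ker(I - K) ≠ {0} and then range(I - K) = ker((I - K)^*)^⊥, with dim ker(I - K) = dim ker((I - K)^*). Since det(I - K) ≠ 0, 1 is not an eigenvalue of K and ker(I - K) = {0}, so we are in the first case: for every y there is a unique x = (I - K)^(-1) y. Explicitly, by the Sherman–Morrison formula, (I - u v^T)^(-1) = I + u v^T/(1 - v·u), i.e. (I - K)^(-1) = I + K/(-4).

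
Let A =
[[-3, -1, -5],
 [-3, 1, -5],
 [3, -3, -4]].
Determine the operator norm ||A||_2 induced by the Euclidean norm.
||A||_2 ≈ 8.6068 (= sqrt(largest eigenvalue of A^T A))

||A||_2 = sigma_max(A) = sqrt(lambda_max(A^T A)). Form the symmetric matrix M = A^T A =
[[27, -9, 18],
 [-9, 11, 12],
 [18, 12, 66]].
Its characteristic polynomial (trace, sum of principal 2x2 minors, determinant of M give the coefficients) is
  p(λ) = det(λ I - M) = λ^3 - 104λ^2 + 2256λ - 2916.
No integer candidate from the rational root theorem (±divisors of 2916) is a root, so the roots are irrational. The cubic discriminant is Δ = 8085396816 > 0, so there are three distinct real roots. p(1) = -763 and p(2) = 1188 have opposite signs, so a root lies in (1, 2); Newton's method refines it to λ ≈ 1.3791. p(28) = 668 and p(29) = -567 have opposite signs, so a root lies in (28, 29); Newton's method refines it to λ ≈ 28.5446. p(74) = -252 and p(75) = 3159 have opposite signs, so a root lies in (74, 75); Newton's method refines it to λ ≈ 74.0763. Check (Vieta): the three roots sum to 104, matching tr M = 104.
So the eigenvalues of A^T A are ≈ 1.3791, 28.5446, 74.0763 (all ≥ 0, as they must be for A^T A). The largest is λ_max ≈ 74.0763, hence ||A||_2 = sqrt(λ_max) ≈ 8.6068.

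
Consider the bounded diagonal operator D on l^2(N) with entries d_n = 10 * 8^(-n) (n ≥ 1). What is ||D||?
||D|| = 5/4 (attained at n = 1)

For D diagonal, ||D|| = sup_n |d_n|. The sequence d_n = 10 * 8^(-n) is positive and strictly decreasing (ratio 8^(-1) < 1), so the supremum is d_1 = 10/8 = 5/4. Hence ||D|| = 5/4.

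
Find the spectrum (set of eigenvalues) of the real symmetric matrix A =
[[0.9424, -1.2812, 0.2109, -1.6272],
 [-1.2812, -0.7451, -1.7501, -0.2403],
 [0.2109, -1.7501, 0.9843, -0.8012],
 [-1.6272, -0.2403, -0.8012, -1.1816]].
sigma(A) ≈ {-3, -1, 1, 3}

A is real symmetric, so its spectrum consists of real eigenvalues. Expanding the characteristic polynomial of the displayed matrix gives
  det(λ I - A) = p(λ) = λ^4 + (0)λ^3 + (-10)λ^2 + (0)λ + (9).
Solving p(λ) = 0 yields eigenvalues ≈ -3, -1, 1, 3. (A is shown rounded to 4 decimals, so these recover the underlying integer eigenvalues to within that precision.)
Verification: the trace of A = 0 equals the sum of eigenvalues 0, and det(A) ≈ 9.0000 matches the eigenvalue product 9.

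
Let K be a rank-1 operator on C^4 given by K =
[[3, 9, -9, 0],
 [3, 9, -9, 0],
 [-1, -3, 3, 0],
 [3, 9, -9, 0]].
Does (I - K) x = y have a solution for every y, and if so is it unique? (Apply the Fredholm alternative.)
(I - K) is invertible (det(I - K) = -14 ≠ 0), so for every y in C^4 the equation (I - K) x = y has a unique solution.

K has rank 1, so it is an outer product K = u v^T: every row of K is a multiple of one row vector. Reading off the entries, u = (-3, -3, 1, -3) and v = (-1, -3, 3, 0) (row i of K equals u_i·v^T). A rank-one matrix u v^T satisfies K u = u (v·u) and kills the (3)-dimensional subspace v^⊥, so its characteristic polynomial is lambda^3 (lambda - v·u) with v·u = tr K = 15. Hence the eigenvalues of I - K are 1 (multiplicity 3) and 1 - (15) = -14, so det(I - K) = -14. (Direct check: I - K =
[[-2, -9, 9, 0],
 [-3, -8, 9, 0],
 [1, 3, -2, 0],
 [-3, -9, 9, 1]]
has determinant -14.) The finite-dimensional Fredholm alternative says: either (I - K) is invertible, or ker(I - K) ≠ {0} and then range(I - K) = ker((I - K)^*)^⊥, with dim ker(I - K) = dim ker((I - K)^*). Since det(I - K) ≠ 0, 1 is not an eigenvalue of K and ker(I - K) = {0}, so we are in the first case: for every y there is a unique x = (I - K)^(-1) y. Explicitly, by the Sherman–Morrison formula, (I - u v^T)^(-1) = I + u v^T/(1 - v·u), i.e. (I - K)^(-1) = I + K/(-14).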